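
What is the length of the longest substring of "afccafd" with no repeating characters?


Input: "afccafd"
Sliding window (track last position of each char):
  Position 0 ('a'): window [0,0] length 1 -- new best
  Position 1 ('f'): window [0,1] length 2 -- new best
  Position 2 ('c'): window [0,2] length 3 -- new best
  Position 3 ('c'): repeat (last at 2), move window start to 3
  Position 3 ('c'): window [3,3] length 1
  Position 4 ('a'): window [3,4] length 2
  Position 5 ('f'): window [3,5] length 3
  Position 6 ('d'): window [3,6] length 4 -- new best
Longest substring with no repeats: "cafd" with length 4

4


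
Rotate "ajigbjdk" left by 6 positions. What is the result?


Input: "ajigbjdk", rotate left by 6
First 6 characters: "ajigbj"
Remaining characters: "dk"
Concatenate remaining + first: "dk" + "ajigbj" = "dkajigbj"

dkajigbj


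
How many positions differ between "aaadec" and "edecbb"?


Comparing "aaadec" and "edecbb" position by position:
  Position 0: 'a' vs 'e' => DIFFER
  Position 1: 'a' vs 'd' => DIFFER
  Position 2: 'a' vs 'e' => DIFFER
  Position 3: 'd' vs 'c' => DIFFER
  Position 4: 'e' vs 'b' => DIFFER
  Position 5: 'c' vs 'b' => DIFFER
Positions that differ: 6

6


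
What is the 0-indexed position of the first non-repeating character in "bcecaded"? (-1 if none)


Input: bcecaded
Character frequencies:
  'a': 1
  'b': 1
  'c': 2
  'd': 2
  'e': 2
Scanning left to right for freq == 1:
  Position 0 ('b'): unique! => answer = 0

0


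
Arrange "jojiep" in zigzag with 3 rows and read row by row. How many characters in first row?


Zigzag "jojiep" into 3 rows:
Placing characters:
  'j' => row 0
  'o' => row 1
  'j' => row 2
  'i' => row 1
  'e' => row 0
  'p' => row 1
Rows:
  Row 0: "je"
  Row 1: "oip"
  Row 2: "j"
First row length: 2

2


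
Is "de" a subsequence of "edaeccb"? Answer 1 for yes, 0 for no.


Check if "de" is a subsequence of "edaeccb"
Greedy scan:
  Position 0 ('e'): no match needed
  Position 1 ('d'): matches sub[0] = 'd'
  Position 2 ('a'): no match needed
  Position 3 ('e'): matches sub[1] = 'e'
  Position 4 ('c'): no match needed
  Position 5 ('c'): no match needed
  Position 6 ('b'): no match needed
All 2 characters matched => is a subsequence

1


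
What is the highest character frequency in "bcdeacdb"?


Input: bcdeacdb
Character counts:
  'a': 1
  'b': 2
  'c': 2
  'd': 2
  'e': 1
Maximum frequency: 2

2


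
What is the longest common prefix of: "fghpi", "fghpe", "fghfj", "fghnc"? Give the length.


Words: fghpi, fghpe, fghfj, fghnc
  Position 0: all 'f' => match
  Position 1: all 'g' => match
  Position 2: all 'h' => match
  Position 3: ('p', 'p', 'f', 'n') => mismatch, stop
LCP = "fgh" (length 3)

3


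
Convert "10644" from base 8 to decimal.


Input: "10644" in base 8
Positional expansion:
  Digit '1' (value 1) x 8^4 = 4096
  Digit '0' (value 0) x 8^3 = 0
  Digit '6' (value 6) x 8^2 = 384
  Digit '4' (value 4) x 8^1 = 32
  Digit '4' (value 4) x 8^0 = 4
Sum = 4516

4516


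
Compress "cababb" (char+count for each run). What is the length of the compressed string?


Input: cababb
Runs:
  'c' x 1 => "c1"
  'a' x 1 => "a1"
  'b' x 1 => "b1"
  'a' x 1 => "a1"
  'b' x 2 => "b2"
Compressed: "c1a1b1a1b2"
Compressed length: 10

10


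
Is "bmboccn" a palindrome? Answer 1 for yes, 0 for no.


Input: bmboccn
Reversed: nccobmb
  Compare pos 0 ('b') with pos 6 ('n'): MISMATCH
  Compare pos 1 ('m') with pos 5 ('c'): MISMATCH
  Compare pos 2 ('b') with pos 4 ('c'): MISMATCH
Result: not a palindrome

0


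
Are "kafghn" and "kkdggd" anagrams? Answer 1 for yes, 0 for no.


Strings: "kafghn", "kkdggd"
Sorted first:  afghkn
Sorted second: ddggkk
Differ at position 0: 'a' vs 'd' => not anagrams

0


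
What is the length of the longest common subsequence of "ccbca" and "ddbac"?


LCS of "ccbca" and "ddbac"
DP table:
           d    d    b    a    c
      0    0    0    0    0    0
  c   0    0    0    0    0    1
  c   0    0    0    0    0    1
  b   0    0    0    1    1    1
  c   0    0    0    1    1    2
  a   0    0    0    1    2    2
LCS length = dp[5][5] = 2

2


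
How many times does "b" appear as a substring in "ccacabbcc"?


Searching for "b" in "ccacabbcc"
Scanning each position:
  Position 0: "c" => no
  Position 1: "c" => no
  Position 2: "a" => no
  Position 3: "c" => no
  Position 4: "a" => no
  Position 5: "b" => MATCH
  Position 6: "b" => MATCH
  Position 7: "c" => no
  Position 8: "c" => no
Total occurrences: 2

2


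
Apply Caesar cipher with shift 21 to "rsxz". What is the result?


Caesar cipher: shift "rsxz" by 21
  'r' (pos 17) + 21 = pos 12 = 'm'
  's' (pos 18) + 21 = pos 13 = 'n'
  'x' (pos 23) + 21 = pos 18 = 's'
  'z' (pos 25) + 21 = pos 20 = 'u'
Result: mnsu

mnsu


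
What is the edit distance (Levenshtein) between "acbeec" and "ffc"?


Computing edit distance: "acbeec" -> "ffc"
DP table:
           f    f    c
      0    1    2    3
  a   1    1    2    3
  c   2    2    2    2
  b   3    3    3    3
  e   4    4    4    4
  e   5    5    5    5
  c   6    6    6    5
Edit distance = dp[6][3] = 5

5


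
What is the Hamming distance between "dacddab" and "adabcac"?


Comparing "dacddab" and "adabcac" position by position:
  Position 0: 'd' vs 'a' => differ
  Position 1: 'a' vs 'd' => differ
  Position 2: 'c' vs 'a' => differ
  Position 3: 'd' vs 'b' => differ
  Position 4: 'd' vs 'c' => differ
  Position 5: 'a' vs 'a' => same
  Position 6: 'b' vs 'c' => differ
Total differences (Hamming distance): 6

6


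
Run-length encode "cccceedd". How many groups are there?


Input: cccceedd
Scanning for consecutive runs:
  Group 1: 'c' x 4 (positions 0-3)
  Group 2: 'e' x 2 (positions 4-5)
  Group 3: 'd' x 2 (positions 6-7)
Total groups: 3

3


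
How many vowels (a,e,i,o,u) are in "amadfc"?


Input: amadfc
Checking each character:
  'a' at position 0: vowel (running total: 1)
  'm' at position 1: consonant
  'a' at position 2: vowel (running total: 2)
  'd' at position 3: consonant
  'f' at position 4: consonant
  'c' at position 5: consonant
Total vowels: 2

2


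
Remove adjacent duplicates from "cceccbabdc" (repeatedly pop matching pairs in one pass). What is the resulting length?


Input: cceccbabdc
Stack-based adjacent duplicate removal:
  Read 'c': push. Stack: c
  Read 'c': matches stack top 'c' => pop. Stack: (empty)
  Read 'e': push. Stack: e
  Read 'c': push. Stack: ec
  Read 'c': matches stack top 'c' => pop. Stack: e
  Read 'b': push. Stack: eb
  Read 'a': push. Stack: eba
  Read 'b': push. Stack: ebab
  Read 'd': push. Stack: ebabd
  Read 'c': push. Stack: ebabdc
Final stack: "ebabdc" (length 6)

6


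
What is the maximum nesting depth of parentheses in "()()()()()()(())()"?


Input: "()()()()()()(())()"
Tracking depth:
  Position 0 '(': depth becomes 1
  Position 1 ')': depth becomes 0
  Position 2 '(': depth becomes 1
  Position 3 ')': depth becomes 0
  Position 4 '(': depth becomes 1
  Position 5 ')': depth becomes 0
  Position 6 '(': depth becomes 1
  Position 7 ')': depth becomes 0
  Position 8 '(': depth becomes 1
  Position 9 ')': depth becomes 0
  Position 10 '(': depth becomes 1
  Position 11 ')': depth becomes 0
  Position 12 '(': depth becomes 1
  Position 13 '(': depth becomes 2
  Position 14 ')': depth becomes 1
  Position 15 ')': depth becomes 0
  Position 16 '(': depth becomes 1
  Position 17 ')': depth becomes 0
Maximum depth reached: 2

2


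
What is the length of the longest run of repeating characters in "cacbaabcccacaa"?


Input: "cacbaabcccacaa"
Scanning for longest run:
  Position 1 ('a'): new char, reset run to 1
  Position 2 ('c'): new char, reset run to 1
  Position 3 ('b'): new char, reset run to 1
  Position 4 ('a'): new char, reset run to 1
  Position 5 ('a'): continues run of 'a', length=2
  Position 6 ('b'): new char, reset run to 1
  Position 7 ('c'): new char, reset run to 1
  Position 8 ('c'): continues run of 'c', length=2
  Position 9 ('c'): continues run of 'c', length=3
  Position 10 ('a'): new char, reset run to 1
  Position 11 ('c'): new char, reset run to 1
  Position 12 ('a'): new char, reset run to 1
  Position 13 ('a'): continues run of 'a', length=2
Longest run: 'c' with length 3

3


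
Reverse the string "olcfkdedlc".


Input: olcfkdedlc
Reading characters right to left:
  Position 9: 'c'
  Position 8: 'l'
  Position 7: 'd'
  Position 6: 'e'
  Position 5: 'd'
  Position 4: 'k'
  Position 3: 'f'
  Position 2: 'c'
  Position 1: 'l'
  Position 0: 'o'
Reversed: cldedkfclo

cldedkfclo


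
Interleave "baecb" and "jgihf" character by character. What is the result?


Interleaving "baecb" and "jgihf":
  Position 0: 'b' from first, 'j' from second => "bj"
  Position 1: 'a' from first, 'g' from second => "ag"
  Position 2: 'e' from first, 'i' from second => "ei"
  Position 3: 'c' from first, 'h' from second => "ch"
  Position 4: 'b' from first, 'f' from second => "bf"
Result: bjageichbf

bjageichbf


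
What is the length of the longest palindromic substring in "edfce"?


Input: "edfce"
Checking substrings for palindromes:
  No multi-char palindromic substrings found
Longest palindromic substring: "e" with length 1

1


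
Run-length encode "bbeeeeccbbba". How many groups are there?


Input: bbeeeeccbbba
Scanning for consecutive runs:
  Group 1: 'b' x 2 (positions 0-1)
  Group 2: 'e' x 4 (positions 2-5)
  Group 3: 'c' x 2 (positions 6-7)
  Group 4: 'b' x 3 (positions 8-10)
  Group 5: 'a' x 1 (positions 11-11)
Total groups: 5

5


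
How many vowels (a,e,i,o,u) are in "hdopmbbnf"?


Input: hdopmbbnf
Checking each character:
  'h' at position 0: consonant
  'd' at position 1: consonant
  'o' at position 2: vowel (running total: 1)
  'p' at position 3: consonant
  'm' at position 4: consonant
  'b' at position 5: consonant
  'b' at position 6: consonant
  'n' at position 7: consonant
  'f' at position 8: consonant
Total vowels: 1

1


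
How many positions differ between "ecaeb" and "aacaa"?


Comparing "ecaeb" and "aacaa" position by position:
  Position 0: 'e' vs 'a' => DIFFER
  Position 1: 'c' vs 'a' => DIFFER
  Position 2: 'a' vs 'c' => DIFFER
  Position 3: 'e' vs 'a' => DIFFER
  Position 4: 'b' vs 'a' => DIFFER
Positions that differ: 5

5


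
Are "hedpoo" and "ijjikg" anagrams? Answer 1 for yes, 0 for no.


Strings: "hedpoo", "ijjikg"
Sorted first:  dehoop
Sorted second: giijjk
Differ at position 0: 'd' vs 'g' => not anagrams

0


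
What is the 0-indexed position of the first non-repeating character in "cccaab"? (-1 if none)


Input: cccaab
Character frequencies:
  'a': 2
  'b': 1
  'c': 3
Scanning left to right for freq == 1:
  Position 0 ('c'): freq=3, skip
  Position 1 ('c'): freq=3, skip
  Position 2 ('c'): freq=3, skip
  Position 3 ('a'): freq=2, skip
  Position 4 ('a'): freq=2, skip
  Position 5 ('b'): unique! => answer = 5

5


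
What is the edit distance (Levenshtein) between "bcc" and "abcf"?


Computing edit distance: "bcc" -> "abcf"
DP table:
           a    b    c    f
      0    1    2    3    4
  b   1    1    1    2    3
  c   2    2    2    1    2
  c   3    3    3    2    2
Edit distance = dp[3][4] = 2

2


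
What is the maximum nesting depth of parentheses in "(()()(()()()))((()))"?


Input: "(()()(()()()))((()))"
Tracking depth:
  Position 0 '(': depth becomes 1
  Position 1 '(': depth becomes 2
  Position 2 ')': depth becomes 1
  Position 3 '(': depth becomes 2
  Position 4 ')': depth becomes 1
  Position 5 '(': depth becomes 2
  Position 6 '(': depth becomes 3
  Position 7 ')': depth becomes 2
  Position 8 '(': depth becomes 3
  Position 9 ')': depth becomes 2
  Position 10 '(': depth becomes 3
  Position 11 ')': depth becomes 2
  Position 12 ')': depth becomes 1
  Position 13 ')': depth becomes 0
  Position 14 '(': depth becomes 1
  Position 15 '(': depth becomes 2
  Position 16 '(': depth becomes 3
  Position 17 ')': depth becomes 2
  Position 18 ')': depth becomes 1
  Position 19 ')': depth becomes 0
Maximum depth reached: 3

3


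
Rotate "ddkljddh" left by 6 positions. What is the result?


Input: "ddkljddh", rotate left by 6
First 6 characters: "ddkljd"
Remaining characters: "dh"
Concatenate remaining + first: "dh" + "ddkljd" = "dhddkljd"

dhddkljd


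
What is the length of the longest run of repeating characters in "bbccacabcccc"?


Input: "bbccacabcccc"
Scanning for longest run:
  Position 1 ('b'): continues run of 'b', length=2
  Position 2 ('c'): new char, reset run to 1
  Position 3 ('c'): continues run of 'c', length=2
  Position 4 ('a'): new char, reset run to 1
  Position 5 ('c'): new char, reset run to 1
  Position 6 ('a'): new char, reset run to 1
  Position 7 ('b'): new char, reset run to 1
  Position 8 ('c'): new char, reset run to 1
  Position 9 ('c'): continues run of 'c', length=2
  Position 10 ('c'): continues run of 'c', length=3
  Position 11 ('c'): continues run of 'c', length=4
Longest run: 'c' with length 4

4


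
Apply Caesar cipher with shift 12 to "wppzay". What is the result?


Caesar cipher: shift "wppzay" by 12
  'w' (pos 22) + 12 = pos 8 = 'i'
  'p' (pos 15) + 12 = pos 1 = 'b'
  'p' (pos 15) + 12 = pos 1 = 'b'
  'z' (pos 25) + 12 = pos 11 = 'l'
  'a' (pos 0) + 12 = pos 12 = 'm'
  'y' (pos 24) + 12 = pos 10 = 'k'
Result: ibblmk

ibblmk


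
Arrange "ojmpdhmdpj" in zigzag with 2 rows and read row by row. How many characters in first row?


Zigzag "ojmpdhmdpj" into 2 rows:
Placing characters:
  'o' => row 0
  'j' => row 1
  'm' => row 0
  'p' => row 1
  'd' => row 0
  'h' => row 1
  'm' => row 0
  'd' => row 1
  'p' => row 0
  'j' => row 1
Rows:
  Row 0: "omdmp"
  Row 1: "jphdj"
First row length: 5

5


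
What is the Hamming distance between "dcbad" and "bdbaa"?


Comparing "dcbad" and "bdbaa" position by position:
  Position 0: 'd' vs 'b' => differ
  Position 1: 'c' vs 'd' => differ
  Position 2: 'b' vs 'b' => same
  Position 3: 'a' vs 'a' => same
  Position 4: 'd' vs 'a' => differ
Total differences (Hamming distance): 3

3


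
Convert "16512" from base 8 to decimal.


Input: "16512" in base 8
Positional expansion:
  Digit '1' (value 1) x 8^4 = 4096
  Digit '6' (value 6) x 8^3 = 3072
  Digit '5' (value 5) x 8^2 = 320
  Digit '1' (value 1) x 8^1 = 8
  Digit '2' (value 2) x 8^0 = 2
Sum = 7498

7498


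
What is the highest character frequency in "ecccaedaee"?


Input: ecccaedaee
Character counts:
  'a': 2
  'c': 3
  'd': 1
  'e': 4
Maximum frequency: 4

4


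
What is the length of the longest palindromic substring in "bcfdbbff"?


Input: "bcfdbbff"
Checking substrings for palindromes:
  [4:6] "bb" (len 2) => palindrome
  [6:8] "ff" (len 2) => palindrome
Longest palindromic substring: "bb" with length 2

2


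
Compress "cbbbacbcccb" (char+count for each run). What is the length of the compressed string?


Input: cbbbacbcccb
Runs:
  'c' x 1 => "c1"
  'b' x 3 => "b3"
  'a' x 1 => "a1"
  'c' x 1 => "c1"
  'b' x 1 => "b1"
  'c' x 3 => "c3"
  'b' x 1 => "b1"
Compressed: "c1b3a1c1b1c3b1"
Compressed length: 14

14


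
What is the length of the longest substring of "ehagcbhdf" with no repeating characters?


Input: "ehagcbhdf"
Sliding window (track last position of each char):
  Position 0 ('e'): window [0,0] length 1 -- new best
  Position 1 ('h'): window [0,1] length 2 -- new best
  Position 2 ('a'): window [0,2] length 3 -- new best
  Position 3 ('g'): window [0,3] length 4 -- new best
  Position 4 ('c'): window [0,4] length 5 -- new best
  Position 5 ('b'): window [0,5] length 6 -- new best
  Position 6 ('h'): repeat (last at 1), move window start to 2
  Position 6 ('h'): window [2,6] length 5
  Position 7 ('d'): window [2,7] length 6
  Position 8 ('f'): window [2,8] length 7 -- new best
Longest substring with no repeats: "agcbhdf" with length 7

7


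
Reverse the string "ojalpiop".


Input: ojalpiop
Reading characters right to left:
  Position 7: 'p'
  Position 6: 'o'
  Position 5: 'i'
  Position 4: 'p'
  Position 3: 'l'
  Position 2: 'a'
  Position 1: 'j'
  Position 0: 'o'
Reversed: poiplajo

poiplajo


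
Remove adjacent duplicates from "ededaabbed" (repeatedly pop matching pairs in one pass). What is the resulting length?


Input: ededaabbed
Stack-based adjacent duplicate removal:
  Read 'e': push. Stack: e
  Read 'd': push. Stack: ed
  Read 'e': push. Stack: ede
  Read 'd': push. Stack: eded
  Read 'a': push. Stack: ededa
  Read 'a': matches stack top 'a' => pop. Stack: eded
  Read 'b': push. Stack: ededb
  Read 'b': matches stack top 'b' => pop. Stack: eded
  Read 'e': push. Stack: edede
  Read 'd': push. Stack: ededed
Final stack: "ededed" (length 6)

6


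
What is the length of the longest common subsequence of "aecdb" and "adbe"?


LCS of "aecdb" and "adbe"
DP table:
           a    d    b    e
      0    0    0    0    0
  a   0    1    1    1    1
  e   0    1    1    1    2
  c   0    1    1    1    2
  d   0    1    2    2    2
  b   0    1    2    3    3
LCS length = dp[5][4] = 3

3


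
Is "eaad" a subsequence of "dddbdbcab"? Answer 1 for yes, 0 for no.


Check if "eaad" is a subsequence of "dddbdbcab"
Greedy scan:
  Position 0 ('d'): no match needed
  Position 1 ('d'): no match needed
  Position 2 ('d'): no match needed
  Position 3 ('b'): no match needed
  Position 4 ('d'): no match needed
  Position 5 ('b'): no match needed
  Position 6 ('c'): no match needed
  Position 7 ('a'): no match needed
  Position 8 ('b'): no match needed
Only matched 0/4 characters => not a subsequence

0


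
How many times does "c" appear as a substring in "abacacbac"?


Searching for "c" in "abacacbac"
Scanning each position:
  Position 0: "a" => no
  Position 1: "b" => no
  Position 2: "a" => no
  Position 3: "c" => MATCH
  Position 4: "a" => no
  Position 5: "c" => MATCH
  Position 6: "b" => no
  Position 7: "a" => no
  Position 8: "c" => MATCH
Total occurrences: 3

3


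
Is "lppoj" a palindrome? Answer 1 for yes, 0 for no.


Input: lppoj
Reversed: joppl
  Compare pos 0 ('l') with pos 4 ('j'): MISMATCH
  Compare pos 1 ('p') with pos 3 ('o'): MISMATCH
Result: not a palindrome

0


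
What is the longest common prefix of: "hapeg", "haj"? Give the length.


Words: hapeg, haj
  Position 0: all 'h' => match
  Position 1: all 'a' => match
  Position 2: ('p', 'j') => mismatch, stop
LCP = "ha" (length 2)

2


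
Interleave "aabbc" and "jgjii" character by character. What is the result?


Interleaving "aabbc" and "jgjii":
  Position 0: 'a' from first, 'j' from second => "aj"
  Position 1: 'a' from first, 'g' from second => "ag"
  Position 2: 'b' from first, 'j' from second => "bj"
  Position 3: 'b' from first, 'i' from second => "bi"
  Position 4: 'c' from first, 'i' from second => "ci"
Result: ajagbjbici

ajagbjbici


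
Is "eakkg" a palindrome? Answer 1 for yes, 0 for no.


Input: eakkg
Reversed: gkkae
  Compare pos 0 ('e') with pos 4 ('g'): MISMATCH
  Compare pos 1 ('a') with pos 3 ('k'): MISMATCH
Result: not a palindrome

0


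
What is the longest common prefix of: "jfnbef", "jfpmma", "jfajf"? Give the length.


Words: jfnbef, jfpmma, jfajf
  Position 0: all 'j' => match
  Position 1: all 'f' => match
  Position 2: ('n', 'p', 'a') => mismatch, stop
LCP = "jf" (length 2)

2


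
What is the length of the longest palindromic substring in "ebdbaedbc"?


Input: "ebdbaedbc"
Checking substrings for palindromes:
  [1:4] "bdb" (len 3) => palindrome
Longest palindromic substring: "bdb" with length 3

3


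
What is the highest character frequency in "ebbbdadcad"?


Input: ebbbdadcad
Character counts:
  'a': 2
  'b': 3
  'c': 1
  'd': 3
  'e': 1
Maximum frequency: 3

3


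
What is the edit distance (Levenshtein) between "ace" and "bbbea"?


Computing edit distance: "ace" -> "bbbea"
DP table:
           b    b    b    e    a
      0    1    2    3    4    5
  a   1    1    2    3    4    4
  c   2    2    2    3    4    5
  e   3    3    3    3    3    4
Edit distance = dp[3][5] = 4

4


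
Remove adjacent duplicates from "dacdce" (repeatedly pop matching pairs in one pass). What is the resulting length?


Input: dacdce
Stack-based adjacent duplicate removal:
  Read 'd': push. Stack: d
  Read 'a': push. Stack: da
  Read 'c': push. Stack: dac
  Read 'd': push. Stack: dacd
  Read 'c': push. Stack: dacdc
  Read 'e': push. Stack: dacdce
Final stack: "dacdce" (length 6)

6


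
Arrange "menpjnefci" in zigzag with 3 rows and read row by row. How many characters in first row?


Zigzag "menpjnefci" into 3 rows:
Placing characters:
  'm' => row 0
  'e' => row 1
  'n' => row 2
  'p' => row 1
  'j' => row 0
  'n' => row 1
  'e' => row 2
  'f' => row 1
  'c' => row 0
  'i' => row 1
Rows:
  Row 0: "mjc"
  Row 1: "epnfi"
  Row 2: "ne"
First row length: 3

3


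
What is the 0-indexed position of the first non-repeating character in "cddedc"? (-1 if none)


Input: cddedc
Character frequencies:
  'c': 2
  'd': 3
  'e': 1
Scanning left to right for freq == 1:
  Position 0 ('c'): freq=2, skip
  Position 1 ('d'): freq=3, skip
  Position 2 ('d'): freq=3, skip
  Position 3 ('e'): unique! => answer = 3

3


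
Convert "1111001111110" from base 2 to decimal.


Input: "1111001111110" in base 2
Positional expansion:
  Digit '1' (value 1) x 2^12 = 4096
  Digit '1' (value 1) x 2^11 = 2048
  Digit '1' (value 1) x 2^10 = 1024
  Digit '1' (value 1) x 2^9 = 512
  Digit '0' (value 0) x 2^8 = 0
  Digit '0' (value 0) x 2^7 = 0
  Digit '1' (value 1) x 2^6 = 64
  Digit '1' (value 1) x 2^5 = 32
  Digit '1' (value 1) x 2^4 = 16
  Digit '1' (value 1) x 2^3 = 8
  Digit '1' (value 1) x 2^2 = 4
  Digit '1' (value 1) x 2^1 = 2
  Digit '0' (value 0) x 2^0 = 0
Sum = 7806

7806


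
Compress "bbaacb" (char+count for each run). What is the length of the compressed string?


Input: bbaacb
Runs:
  'b' x 2 => "b2"
  'a' x 2 => "a2"
  'c' x 1 => "c1"
  'b' x 1 => "b1"
Compressed: "b2a2c1b1"
Compressed length: 8

8


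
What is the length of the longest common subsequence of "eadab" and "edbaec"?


LCS of "eadab" and "edbaec"
DP table:
           e    d    b    a    e    c
      0    0    0    0    0    0    0
  e   0    1    1    1    1    1    1
  a   0    1    1    1    2    2    2
  d   0    1    2    2    2    2    2
  a   0    1    2    2    3    3    3
  b   0    1    2    3    3    3    3
LCS length = dp[5][6] = 3

3


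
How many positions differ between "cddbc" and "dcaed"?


Comparing "cddbc" and "dcaed" position by position:
  Position 0: 'c' vs 'd' => DIFFER
  Position 1: 'd' vs 'c' => DIFFER
  Position 2: 'd' vs 'a' => DIFFER
  Position 3: 'b' vs 'e' => DIFFER
  Position 4: 'c' vs 'd' => DIFFER
Positions that differ: 5

5


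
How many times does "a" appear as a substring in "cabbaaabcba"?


Searching for "a" in "cabbaaabcba"
Scanning each position:
  Position 0: "c" => no
  Position 1: "a" => MATCH
  Position 2: "b" => no
  Position 3: "b" => no
  Position 4: "a" => MATCH
  Position 5: "a" => MATCH
  Position 6: "a" => MATCH
  Position 7: "b" => no
  Position 8: "c" => no
  Position 9: "b" => no
  Position 10: "a" => MATCH
Total occurrences: 5

5


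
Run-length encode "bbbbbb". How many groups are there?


Input: bbbbbb
Scanning for consecutive runs:
  Group 1: 'b' x 6 (positions 0-5)
Total groups: 1

1


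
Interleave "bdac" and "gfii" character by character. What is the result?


Interleaving "bdac" and "gfii":
  Position 0: 'b' from first, 'g' from second => "bg"
  Position 1: 'd' from first, 'f' from second => "df"
  Position 2: 'a' from first, 'i' from second => "ai"
  Position 3: 'c' from first, 'i' from second => "ci"
Result: bgdfaici

bgdfaici


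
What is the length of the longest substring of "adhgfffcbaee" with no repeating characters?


Input: "adhgfffcbaee"
Sliding window (track last position of each char):
  Position 0 ('a'): window [0,0] length 1 -- new best
  Position 1 ('d'): window [0,1] length 2 -- new best
  Position 2 ('h'): window [0,2] length 3 -- new best
  Position 3 ('g'): window [0,3] length 4 -- new best
  Position 4 ('f'): window [0,4] length 5 -- new best
  Position 5 ('f'): repeat (last at 4), move window start to 5
  Position 5 ('f'): window [5,5] length 1
  Position 6 ('f'): repeat (last at 5), move window start to 6
  Position 6 ('f'): window [6,6] length 1
  Position 7 ('c'): window [6,7] length 2
  Position 8 ('b'): window [6,8] length 3
  Position 9 ('a'): window [6,9] length 4
  Position 10 ('e'): window [6,10] length 5
  Position 11 ('e'): repeat (last at 10), move window start to 11
  Position 11 ('e'): window [11,11] length 1
Longest substring with no repeats: "adhgf" with length 5

5


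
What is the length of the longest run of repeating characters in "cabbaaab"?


Input: "cabbaaab"
Scanning for longest run:
  Position 1 ('a'): new char, reset run to 1
  Position 2 ('b'): new char, reset run to 1
  Position 3 ('b'): continues run of 'b', length=2
  Position 4 ('a'): new char, reset run to 1
  Position 5 ('a'): continues run of 'a', length=2
  Position 6 ('a'): continues run of 'a', length=3
  Position 7 ('b'): new char, reset run to 1
Longest run: 'a' with length 3

3


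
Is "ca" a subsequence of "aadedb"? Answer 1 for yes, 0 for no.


Check if "ca" is a subsequence of "aadedb"
Greedy scan:
  Position 0 ('a'): no match needed
  Position 1 ('a'): no match needed
  Position 2 ('d'): no match needed
  Position 3 ('e'): no match needed
  Position 4 ('d'): no match needed
  Position 5 ('b'): no match needed
Only matched 0/2 characters => not a subsequence

0


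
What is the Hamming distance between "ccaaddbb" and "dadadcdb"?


Comparing "ccaaddbb" and "dadadcdb" position by position:
  Position 0: 'c' vs 'd' => differ
  Position 1: 'c' vs 'a' => differ
  Position 2: 'a' vs 'd' => differ
  Position 3: 'a' vs 'a' => same
  Position 4: 'd' vs 'd' => same
  Position 5: 'd' vs 'c' => differ
  Position 6: 'b' vs 'd' => differ
  Position 7: 'b' vs 'b' => same
Total differences (Hamming distance): 5

5


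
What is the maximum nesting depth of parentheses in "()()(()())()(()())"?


Input: "()()(()())()(()())"
Tracking depth:
  Position 0 '(': depth becomes 1
  Position 1 ')': depth becomes 0
  Position 2 '(': depth becomes 1
  Position 3 ')': depth becomes 0
  Position 4 '(': depth becomes 1
  Position 5 '(': depth becomes 2
  Position 6 ')': depth becomes 1
  Position 7 '(': depth becomes 2
  Position 8 ')': depth becomes 1
  Position 9 ')': depth becomes 0
  Position 10 '(': depth becomes 1
  Position 11 ')': depth becomes 0
  Position 12 '(': depth becomes 1
  Position 13 '(': depth becomes 2
  Position 14 ')': depth becomes 1
  Position 15 '(': depth becomes 2
  Position 16 ')': depth becomes 1
  Position 17 ')': depth becomes 0
Maximum depth reached: 2

2


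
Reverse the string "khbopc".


Input: khbopc
Reading characters right to left:
  Position 5: 'c'
  Position 4: 'p'
  Position 3: 'o'
  Position 2: 'b'
  Position 1: 'h'
  Position 0: 'k'
Reversed: cpobhk

cpobhk


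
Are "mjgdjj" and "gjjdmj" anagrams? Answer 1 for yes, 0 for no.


Strings: "mjgdjj", "gjjdmj"
Sorted first:  dgjjjm
Sorted second: dgjjjm
Sorted forms match => anagrams

1


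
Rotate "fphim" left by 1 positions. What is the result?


Input: "fphim", rotate left by 1
First 1 characters: "f"
Remaining characters: "phim"
Concatenate remaining + first: "phim" + "f" = "phimf"

phimf


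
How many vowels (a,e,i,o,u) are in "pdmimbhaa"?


Input: pdmimbhaa
Checking each character:
  'p' at position 0: consonant
  'd' at position 1: consonant
  'm' at position 2: consonant
  'i' at position 3: vowel (running total: 1)
  'm' at position 4: consonant
  'b' at position 5: consonant
  'h' at position 6: consonant
  'a' at position 7: vowel (running total: 2)
  'a' at position 8: vowel (running total: 3)
Total vowels: 3

3


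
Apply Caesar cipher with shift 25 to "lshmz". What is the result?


Caesar cipher: shift "lshmz" by 25
  'l' (pos 11) + 25 = pos 10 = 'k'
  's' (pos 18) + 25 = pos 17 = 'r'
  'h' (pos 7) + 25 = pos 6 = 'g'
  'm' (pos 12) + 25 = pos 11 = 'l'
  'z' (pos 25) + 25 = pos 24 = 'y'
Result: krgly

krgly


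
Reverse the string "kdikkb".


Input: kdikkb
Reading characters right to left:
  Position 5: 'b'
  Position 4: 'k'
  Position 3: 'k'
  Position 2: 'i'
  Position 1: 'd'
  Position 0: 'k'
Reversed: bkkidk

bkkidk


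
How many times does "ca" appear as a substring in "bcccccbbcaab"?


Searching for "ca" in "bcccccbbcaab"
Scanning each position:
  Position 0: "bc" => no
  Position 1: "cc" => no
  Position 2: "cc" => no
  Position 3: "cc" => no
  Position 4: "cc" => no
  Position 5: "cb" => no
  Position 6: "bb" => no
  Position 7: "bc" => no
  Position 8: "ca" => MATCH
  Position 9: "aa" => no
  Position 10: "ab" => no
Total occurrences: 1

1


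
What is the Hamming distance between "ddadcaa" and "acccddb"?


Comparing "ddadcaa" and "acccddb" position by position:
  Position 0: 'd' vs 'a' => differ
  Position 1: 'd' vs 'c' => differ
  Position 2: 'a' vs 'c' => differ
  Position 3: 'd' vs 'c' => differ
  Position 4: 'c' vs 'd' => differ
  Position 5: 'a' vs 'd' => differ
  Position 6: 'a' vs 'b' => differ
Total differences (Hamming distance): 7

7


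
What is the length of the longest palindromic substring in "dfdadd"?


Input: "dfdadd"
Checking substrings for palindromes:
  [0:3] "dfd" (len 3) => palindrome
  [2:5] "dad" (len 3) => palindrome
  [4:6] "dd" (len 2) => palindrome
Longest palindromic substring: "dfd" with length 3

3


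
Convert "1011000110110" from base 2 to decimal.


Input: "1011000110110" in base 2
Positional expansion:
  Digit '1' (value 1) x 2^12 = 4096
  Digit '0' (value 0) x 2^11 = 0
  Digit '1' (value 1) x 2^10 = 1024
  Digit '1' (value 1) x 2^9 = 512
  Digit '0' (value 0) x 2^8 = 0
  Digit '0' (value 0) x 2^7 = 0
  Digit '0' (value 0) x 2^6 = 0
  Digit '1' (value 1) x 2^5 = 32
  Digit '1' (value 1) x 2^4 = 16
  Digit '0' (value 0) x 2^3 = 0
  Digit '1' (value 1) x 2^2 = 4
  Digit '1' (value 1) x 2^1 = 2
  Digit '0' (value 0) x 2^0 = 0
Sum = 5686

5686


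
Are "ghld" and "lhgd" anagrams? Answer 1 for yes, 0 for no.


Strings: "ghld", "lhgd"
Sorted first:  dghl
Sorted second: dghl
Sorted forms match => anagrams

1


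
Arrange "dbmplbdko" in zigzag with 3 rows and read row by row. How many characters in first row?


Zigzag "dbmplbdko" into 3 rows:
Placing characters:
  'd' => row 0
  'b' => row 1
  'm' => row 2
  'p' => row 1
  'l' => row 0
  'b' => row 1
  'd' => row 2
  'k' => row 1
  'o' => row 0
Rows:
  Row 0: "dlo"
  Row 1: "bpbk"
  Row 2: "md"
First row length: 3

3


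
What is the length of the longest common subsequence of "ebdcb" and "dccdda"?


LCS of "ebdcb" and "dccdda"
DP table:
           d    c    c    d    d    a
      0    0    0    0    0    0    0
  e   0    0    0    0    0    0    0
  b   0    0    0    0    0    0    0
  d   0    1    1    1    1    1    1
  c   0    1    2    2    2    2    2
  b   0    1    2    2    2    2    2
LCS length = dp[5][6] = 2

2


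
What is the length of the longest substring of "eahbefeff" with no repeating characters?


Input: "eahbefeff"
Sliding window (track last position of each char):
  Position 0 ('e'): window [0,0] length 1 -- new best
  Position 1 ('a'): window [0,1] length 2 -- new best
  Position 2 ('h'): window [0,2] length 3 -- new best
  Position 3 ('b'): window [0,3] length 4 -- new best
  Position 4 ('e'): repeat (last at 0), move window start to 1
  Position 4 ('e'): window [1,4] length 4
  Position 5 ('f'): window [1,5] length 5 -- new best
  Position 6 ('e'): repeat (last at 4), move window start to 5
  Position 6 ('e'): window [5,6] length 2
  Position 7 ('f'): repeat (last at 5), move window start to 6
  Position 7 ('f'): window [6,7] length 2
  Position 8 ('f'): repeat (last at 7), move window start to 8
  Position 8 ('f'): window [8,8] length 1
Longest substring with no repeats: "ahbef" with length 5

5


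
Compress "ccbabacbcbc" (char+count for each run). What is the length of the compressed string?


Input: ccbabacbcbc
Runs:
  'c' x 2 => "c2"
  'b' x 1 => "b1"
  'a' x 1 => "a1"
  'b' x 1 => "b1"
  'a' x 1 => "a1"
  'c' x 1 => "c1"
  'b' x 1 => "b1"
  'c' x 1 => "c1"
  'b' x 1 => "b1"
  'c' x 1 => "c1"
Compressed: "c2b1a1b1a1c1b1c1b1c1"
Compressed length: 20

20


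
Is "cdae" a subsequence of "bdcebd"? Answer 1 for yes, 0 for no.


Check if "cdae" is a subsequence of "bdcebd"
Greedy scan:
  Position 0 ('b'): no match needed
  Position 1 ('d'): no match needed
  Position 2 ('c'): matches sub[0] = 'c'
  Position 3 ('e'): no match needed
  Position 4 ('b'): no match needed
  Position 5 ('d'): matches sub[1] = 'd'
Only matched 2/4 characters => not a subsequence

0


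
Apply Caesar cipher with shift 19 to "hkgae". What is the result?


Caesar cipher: shift "hkgae" by 19
  'h' (pos 7) + 19 = pos 0 = 'a'
  'k' (pos 10) + 19 = pos 3 = 'd'
  'g' (pos 6) + 19 = pos 25 = 'z'
  'a' (pos 0) + 19 = pos 19 = 't'
  'e' (pos 4) + 19 = pos 23 = 'x'
Result: adztx

adztx


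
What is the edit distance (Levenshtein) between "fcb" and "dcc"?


Computing edit distance: "fcb" -> "dcc"
DP table:
           d    c    c
      0    1    2    3
  f   1    1    2    3
  c   2    2    1    2
  b   3    3    2    2
Edit distance = dp[3][3] = 2

2


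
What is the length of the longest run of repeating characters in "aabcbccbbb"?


Input: "aabcbccbbb"
Scanning for longest run:
  Position 1 ('a'): continues run of 'a', length=2
  Position 2 ('b'): new char, reset run to 1
  Position 3 ('c'): new char, reset run to 1
  Position 4 ('b'): new char, reset run to 1
  Position 5 ('c'): new char, reset run to 1
  Position 6 ('c'): continues run of 'c', length=2
  Position 7 ('b'): new char, reset run to 1
  Position 8 ('b'): continues run of 'b', length=2
  Position 9 ('b'): continues run of 'b', length=3
Longest run: 'b' with length 3

3


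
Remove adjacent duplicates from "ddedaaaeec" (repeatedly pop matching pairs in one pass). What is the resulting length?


Input: ddedaaaeec
Stack-based adjacent duplicate removal:
  Read 'd': push. Stack: d
  Read 'd': matches stack top 'd' => pop. Stack: (empty)
  Read 'e': push. Stack: e
  Read 'd': push. Stack: ed
  Read 'a': push. Stack: eda
  Read 'a': matches stack top 'a' => pop. Stack: ed
  Read 'a': push. Stack: eda
  Read 'e': push. Stack: edae
  Read 'e': matches stack top 'e' => pop. Stack: eda
  Read 'c': push. Stack: edac
Final stack: "edac" (length 4)

4


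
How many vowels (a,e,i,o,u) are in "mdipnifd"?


Input: mdipnifd
Checking each character:
  'm' at position 0: consonant
  'd' at position 1: consonant
  'i' at position 2: vowel (running total: 1)
  'p' at position 3: consonant
  'n' at position 4: consonant
  'i' at position 5: vowel (running total: 2)
  'f' at position 6: consonant
  'd' at position 7: consonant
Total vowels: 2

2


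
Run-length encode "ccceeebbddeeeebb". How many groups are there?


Input: ccceeebbddeeeebb
Scanning for consecutive runs:
  Group 1: 'c' x 3 (positions 0-2)
  Group 2: 'e' x 3 (positions 3-5)
  Group 3: 'b' x 2 (positions 6-7)
  Group 4: 'd' x 2 (positions 8-9)
  Group 5: 'e' x 4 (positions 10-13)
  Group 6: 'b' x 2 (positions 14-15)
Total groups: 6

6


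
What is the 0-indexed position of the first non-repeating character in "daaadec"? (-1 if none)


Input: daaadec
Character frequencies:
  'a': 3
  'c': 1
  'd': 2
  'e': 1
Scanning left to right for freq == 1:
  Position 0 ('d'): freq=2, skip
  Position 1 ('a'): freq=3, skip
  Position 2 ('a'): freq=3, skip
  Position 3 ('a'): freq=3, skip
  Position 4 ('d'): freq=2, skip
  Position 5 ('e'): unique! => answer = 5

5


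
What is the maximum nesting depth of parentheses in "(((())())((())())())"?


Input: "(((())())((())())())"
Tracking depth:
  Position 0 '(': depth becomes 1
  Position 1 '(': depth becomes 2
  Position 2 '(': depth becomes 3
  Position 3 '(': depth becomes 4
  Position 4 ')': depth becomes 3
  Position 5 ')': depth becomes 2
  Position 6 '(': depth becomes 3
  Position 7 ')': depth becomes 2
  Position 8 ')': depth becomes 1
  Position 9 '(': depth becomes 2
  Position 10 '(': depth becomes 3
  Position 11 '(': depth becomes 4
  Position 12 ')': depth becomes 3
  Position 13 ')': depth becomes 2
  Position 14 '(': depth becomes 3
  Position 15 ')': depth becomes 2
  Position 16 ')': depth becomes 1
  Position 17 '(': depth becomes 2
  Position 18 ')': depth becomes 1
  Position 19 ')': depth becomes 0
Maximum depth reached: 4

4


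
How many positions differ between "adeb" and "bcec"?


Comparing "adeb" and "bcec" position by position:
  Position 0: 'a' vs 'b' => DIFFER
  Position 1: 'd' vs 'c' => DIFFER
  Position 2: 'e' vs 'e' => same
  Position 3: 'b' vs 'c' => DIFFER
Positions that differ: 3

3


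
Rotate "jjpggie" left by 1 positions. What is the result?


Input: "jjpggie", rotate left by 1
First 1 characters: "j"
Remaining characters: "jpggie"
Concatenate remaining + first: "jpggie" + "j" = "jpggiej"

jpggiej


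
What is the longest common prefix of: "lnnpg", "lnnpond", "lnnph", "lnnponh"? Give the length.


Words: lnnpg, lnnpond, lnnph, lnnponh
  Position 0: all 'l' => match
  Position 1: all 'n' => match
  Position 2: all 'n' => match
  Position 3: all 'p' => match
  Position 4: ('g', 'o', 'h', 'o') => mismatch, stop
LCP = "lnnp" (length 4)

4


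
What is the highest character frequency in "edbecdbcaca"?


Input: edbecdbcaca
Character counts:
  'a': 2
  'b': 2
  'c': 3
  'd': 2
  'e': 2
Maximum frequency: 3

3


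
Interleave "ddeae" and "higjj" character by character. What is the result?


Interleaving "ddeae" and "higjj":
  Position 0: 'd' from first, 'h' from second => "dh"
  Position 1: 'd' from first, 'i' from second => "di"
  Position 2: 'e' from first, 'g' from second => "eg"
  Position 3: 'a' from first, 'j' from second => "aj"
  Position 4: 'e' from first, 'j' from second => "ej"
Result: dhdiegajej

dhdiegajej


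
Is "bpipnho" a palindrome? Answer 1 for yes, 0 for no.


Input: bpipnho
Reversed: ohnpipb
  Compare pos 0 ('b') with pos 6 ('o'): MISMATCH
  Compare pos 1 ('p') with pos 5 ('h'): MISMATCH
  Compare pos 2 ('i') with pos 4 ('n'): MISMATCH
Result: not a palindrome

0


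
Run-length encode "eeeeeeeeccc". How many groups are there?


Input: eeeeeeeeccc
Scanning for consecutive runs:
  Group 1: 'e' x 8 (positions 0-7)
  Group 2: 'c' x 3 (positions 8-10)
Total groups: 2

2


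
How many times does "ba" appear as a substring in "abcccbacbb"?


Searching for "ba" in "abcccbacbb"
Scanning each position:
  Position 0: "ab" => no
  Position 1: "bc" => no
  Position 2: "cc" => no
  Position 3: "cc" => no
  Position 4: "cb" => no
  Position 5: "ba" => MATCH
  Position 6: "ac" => no
  Position 7: "cb" => no
  Position 8: "bb" => no
Total occurrences: 1

1


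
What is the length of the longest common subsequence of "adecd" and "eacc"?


LCS of "adecd" and "eacc"
DP table:
           e    a    c    c
      0    0    0    0    0
  a   0    0    1    1    1
  d   0    0    1    1    1
  e   0    1    1    1    1
  c   0    1    1    2    2
  d   0    1    1    2    2
LCS length = dp[5][4] = 2

2


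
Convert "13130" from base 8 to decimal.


Input: "13130" in base 8
Positional expansion:
  Digit '1' (value 1) x 8^4 = 4096
  Digit '3' (value 3) x 8^3 = 1536
  Digit '1' (value 1) x 8^2 = 64
  Digit '3' (value 3) x 8^1 = 24
  Digit '0' (value 0) x 8^0 = 0
Sum = 5720

5720


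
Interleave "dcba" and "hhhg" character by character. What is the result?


Interleaving "dcba" and "hhhg":
  Position 0: 'd' from first, 'h' from second => "dh"
  Position 1: 'c' from first, 'h' from second => "ch"
  Position 2: 'b' from first, 'h' from second => "bh"
  Position 3: 'a' from first, 'g' from second => "ag"
Result: dhchbhag

dhchbhag


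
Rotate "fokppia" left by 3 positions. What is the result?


Input: "fokppia", rotate left by 3
First 3 characters: "fok"
Remaining characters: "ppia"
Concatenate remaining + first: "ppia" + "fok" = "ppiafok"

ppiafok


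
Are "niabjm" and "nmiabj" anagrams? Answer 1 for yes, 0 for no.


Strings: "niabjm", "nmiabj"
Sorted first:  abijmn
Sorted second: abijmn
Sorted forms match => anagrams

1
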